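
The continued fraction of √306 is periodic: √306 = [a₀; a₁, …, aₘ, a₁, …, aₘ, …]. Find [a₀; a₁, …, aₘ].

a₀ = ⌊√306⌋ = 17.
With m₀=0, d₀=1 and mₖ₊₁ = dₖaₖ − mₖ, dₖ₊₁ = (n − mₖ₊₁²)/dₖ, aₖ₊₁ = ⌊(a₀+mₖ₊₁)/dₖ₊₁⌋:
  k=1: m=17, d=17, a=2
  k=2: m=17, d=1, a=34
d=1 and a=2a₀=34 at k=2, so the next step gives (m, d) = (17, 17) again — its k=1 value — and the period has length 2.

[17; 2, 34]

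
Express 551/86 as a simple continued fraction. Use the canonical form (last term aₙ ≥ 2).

551 = 6·86 + 35
86 = 2·35 + 16
35 = 2·16 + 3
16 = 5·3 + 1
3 = 3·1 + 0  (stop)
So 551/86 = [6; 2, 2, 5, 3].

[6; 2, 2, 5, 3]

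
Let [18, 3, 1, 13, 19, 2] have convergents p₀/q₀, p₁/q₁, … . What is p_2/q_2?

73/4

Using pₖ = aₖpₖ₋₁ + pₖ₋₂, qₖ = aₖqₖ₋₁ + qₖ₋₂ (with p₋₁=1, p₋₂=0, q₋₁=0, q₋₂=1):
  k=0: a=18, p=18, q=1
  k=1: a=3, p=55, q=3
  k=2: a=1, p=73, q=4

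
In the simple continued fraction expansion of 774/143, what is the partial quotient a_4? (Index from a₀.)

1

774 = 5·143 + 59   →  a_0 = 5
143 = 2·59 + 25   →  a_1 = 2
59 = 2·25 + 9   →  a_2 = 2
25 = 2·9 + 7   →  a_3 = 2
9 = 1·7 + 2   →  a_4 = 1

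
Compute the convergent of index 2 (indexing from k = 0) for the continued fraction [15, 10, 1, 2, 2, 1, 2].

Using pₖ = aₖpₖ₋₁ + pₖ₋₂, qₖ = aₖqₖ₋₁ + qₖ₋₂ (with p₋₁=1, p₋₂=0, q₋₁=0, q₋₂=1):
  k=0: a=15, p=15, q=1
  k=1: a=10, p=151, q=10
  k=2: a=1, p=166, q=11

166/11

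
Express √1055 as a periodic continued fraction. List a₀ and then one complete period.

[32; 2, 12, 2, 64]

a₀ = ⌊√1055⌋ = 32.
With m₀=0, d₀=1 and mₖ₊₁ = dₖaₖ − mₖ, dₖ₊₁ = (n − mₖ₊₁²)/dₖ, aₖ₊₁ = ⌊(a₀+mₖ₊₁)/dₖ₊₁⌋:
  k=1: m=32, d=31, a=2
  k=2: m=30, d=5, a=12
  k=3: m=30, d=31, a=2
  k=4: m=32, d=1, a=64
d=1 and a=2a₀=64 at k=4, so the next step gives (m, d) = (32, 31) again — its k=1 value — and the period has length 4.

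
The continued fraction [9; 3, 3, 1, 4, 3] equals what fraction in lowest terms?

Using pₖ = aₖpₖ₋₁ + pₖ₋₂ and qₖ = aₖqₖ₋₁ + qₖ₋₂:
  k=0: a=9, p=9, q=1
  k=1: a=3, p=28, q=3
  k=2: a=3, p=93, q=10
  k=3: a=1, p=121, q=13
  k=4: a=4, p=577, q=62
  k=5: a=3, p=1852, q=199

1852/199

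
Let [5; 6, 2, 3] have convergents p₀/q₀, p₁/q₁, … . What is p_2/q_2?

67/13

Using pₖ = aₖpₖ₋₁ + pₖ₋₂, qₖ = aₖqₖ₋₁ + qₖ₋₂ (with p₋₁=1, p₋₂=0, q₋₁=0, q₋₂=1):
  k=0: a=5, p=5, q=1
  k=1: a=6, p=31, q=6
  k=2: a=2, p=67, q=13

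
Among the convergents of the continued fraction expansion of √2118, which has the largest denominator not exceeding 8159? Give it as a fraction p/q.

√2118 = [46; 46, 92, …] (period length 2).
Convergents:
  p_0/q_0 = 46/1
  p_1/q_1 = 2117/46
  p_2/q_2 = 194810/4233
  p_3/q_3 = 8963377/194764
q_2 = 4233 ≤ 8159 < 194764 = q_3, so the answer is 194810/4233.

194810/4233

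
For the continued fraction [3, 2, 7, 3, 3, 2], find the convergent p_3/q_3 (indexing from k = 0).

Using pₖ = aₖpₖ₋₁ + pₖ₋₂, qₖ = aₖqₖ₋₁ + qₖ₋₂ (with p₋₁=1, p₋₂=0, q₋₁=0, q₋₂=1):
  k=0: a=3, p=3, q=1
  k=1: a=2, p=7, q=2
  k=2: a=7, p=52, q=15
  k=3: a=3, p=163, q=47

163/47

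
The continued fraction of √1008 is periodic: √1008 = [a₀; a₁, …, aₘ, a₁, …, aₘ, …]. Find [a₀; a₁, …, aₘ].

[31; 1, 2, 1, 62]

a₀ = ⌊√1008⌋ = 31.
With m₀=0, d₀=1 and mₖ₊₁ = dₖaₖ − mₖ, dₖ₊₁ = (n − mₖ₊₁²)/dₖ, aₖ₊₁ = ⌊(a₀+mₖ₊₁)/dₖ₊₁⌋:
  k=1: m=31, d=47, a=1
  k=2: m=16, d=16, a=2
  k=3: m=16, d=47, a=1
  k=4: m=31, d=1, a=62
d=1 and a=2a₀=62 at k=4, so the next step gives (m, d) = (31, 47) again — its k=1 value — and the period has length 4.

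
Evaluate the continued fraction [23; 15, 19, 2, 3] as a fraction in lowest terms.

47217/2047

Using pₖ = aₖpₖ₋₁ + pₖ₋₂ and qₖ = aₖqₖ₋₁ + qₖ₋₂:
  k=0: a=23, p=23, q=1
  k=1: a=15, p=346, q=15
  k=2: a=19, p=6597, q=286
  k=3: a=2, p=13540, q=587
  k=4: a=3, p=47217, q=2047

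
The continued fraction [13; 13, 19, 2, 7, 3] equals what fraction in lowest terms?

156161/11942

Using pₖ = aₖpₖ₋₁ + pₖ₋₂ and qₖ = aₖqₖ₋₁ + qₖ₋₂:
  k=0: a=13, p=13, q=1
  k=1: a=13, p=170, q=13
  k=2: a=19, p=3243, q=248
  k=3: a=2, p=6656, q=509
  k=4: a=7, p=49835, q=3811
  k=5: a=3, p=156161, q=11942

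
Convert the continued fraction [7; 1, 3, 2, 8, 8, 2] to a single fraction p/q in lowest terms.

Fold from the inside: start with 2/1.
  8 + 1/2 = 17/2
  8 + 2/17 = 138/17
  2 + 17/138 = 293/138
  3 + 138/293 = 1017/293
  1 + 293/1017 = 1310/1017
  7 + 1017/1310 = 10187/1310

10187/1310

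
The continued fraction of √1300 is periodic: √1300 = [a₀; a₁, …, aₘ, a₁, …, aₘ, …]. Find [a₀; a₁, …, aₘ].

[36; 18, 72]

a₀ = ⌊√1300⌋ = 36.
With m₀=0, d₀=1 and mₖ₊₁ = dₖaₖ − mₖ, dₖ₊₁ = (n − mₖ₊₁²)/dₖ, aₖ₊₁ = ⌊(a₀+mₖ₊₁)/dₖ₊₁⌋:
  k=1: m=36, d=4, a=18
  k=2: m=36, d=1, a=72
d=1 and a=2a₀=72 at k=2, so the next step gives (m, d) = (36, 4) again — its k=1 value — and the period has length 2.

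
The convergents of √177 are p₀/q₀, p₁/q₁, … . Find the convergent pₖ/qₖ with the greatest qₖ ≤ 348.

2581/194

√177 = [13; 3, 3, 2, 8, 2, 3, 3, 26, …] (period length 8).
Convergents:
  p_0/q_0 = 13/1
  p_1/q_1 = 40/3
  p_2/q_2 = 133/10
  p_3/q_3 = 306/23
  p_4/q_4 = 2581/194
  p_5/q_5 = 5468/411
q_4 = 194 ≤ 348 < 411 = q_5, so the answer is 2581/194.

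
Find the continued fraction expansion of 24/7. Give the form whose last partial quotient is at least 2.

[3; 2, 3]

24 = 3×7 + 3
7 = 2×3 + 1
3 = 3×1 + 0  (stop)
So 24/7 = [3; 2, 3].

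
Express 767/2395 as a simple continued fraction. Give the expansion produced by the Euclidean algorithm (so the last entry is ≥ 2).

767 = 0·2395 + 767
2395 = 3·767 + 94
767 = 8·94 + 15
94 = 6·15 + 4
15 = 3·4 + 3
4 = 1·3 + 1
3 = 3·1 + 0  (stop)
So 767/2395 = [0; 3, 8, 6, 3, 1, 3].

[0; 3, 8, 6, 3, 1, 3]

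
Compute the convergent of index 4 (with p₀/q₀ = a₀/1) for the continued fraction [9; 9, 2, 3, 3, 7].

1976/217

Using pₖ = aₖpₖ₋₁ + pₖ₋₂, qₖ = aₖqₖ₋₁ + qₖ₋₂ (with p₋₁=1, p₋₂=0, q₋₁=0, q₋₂=1):
  k=0: a=9, p=9, q=1
  k=1: a=9, p=82, q=9
  k=2: a=2, p=173, q=19
  k=3: a=3, p=601, q=66
  k=4: a=3, p=1976, q=217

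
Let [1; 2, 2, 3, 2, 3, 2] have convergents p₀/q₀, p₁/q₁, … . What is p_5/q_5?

Using pₖ = aₖpₖ₋₁ + pₖ₋₂, qₖ = aₖqₖ₋₁ + qₖ₋₂ (with p₋₁=1, p₋₂=0, q₋₁=0, q₋₂=1):
  k=0: a=1, p=1, q=1
  k=1: a=2, p=3, q=2
  k=2: a=2, p=7, q=5
  k=3: a=3, p=24, q=17
  k=4: a=2, p=55, q=39
  k=5: a=3, p=189, q=134

189/134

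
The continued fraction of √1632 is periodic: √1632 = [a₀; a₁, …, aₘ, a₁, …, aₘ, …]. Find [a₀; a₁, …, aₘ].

a₀ = ⌊√1632⌋ = 40.
With m₀=0, d₀=1 and mₖ₊₁ = dₖaₖ − mₖ, dₖ₊₁ = (n − mₖ₊₁²)/dₖ, aₖ₊₁ = ⌊(a₀+mₖ₊₁)/dₖ₊₁⌋:
  k=1: m=40, d=32, a=2
  k=2: m=24, d=33, a=1
  k=3: m=9, d=47, a=1
  k=4: m=38, d=4, a=19
  k=5: m=38, d=47, a=1
  k=6: m=9, d=33, a=1
  k=7: m=24, d=32, a=2
  k=8: m=40, d=1, a=80
d=1 and a=2a₀=80 at k=8, so the next step gives (m, d) = (40, 32) again — its k=1 value — and the period has length 8.

[40; 2, 1, 1, 19, 1, 1, 2, 80]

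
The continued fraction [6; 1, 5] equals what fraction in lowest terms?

41/6

Fold from the inside: start with 5/1.
  1 + 1/5 = 6/5
  6 + 5/6 = 41/6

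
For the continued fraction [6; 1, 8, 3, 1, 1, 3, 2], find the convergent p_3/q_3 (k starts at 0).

193/28

Using pₖ = aₖpₖ₋₁ + pₖ₋₂, qₖ = aₖqₖ₋₁ + qₖ₋₂ (with p₋₁=1, p₋₂=0, q₋₁=0, q₋₂=1):
  k=0: a=6, p=6, q=1
  k=1: a=1, p=7, q=1
  k=2: a=8, p=62, q=9
  k=3: a=3, p=193, q=28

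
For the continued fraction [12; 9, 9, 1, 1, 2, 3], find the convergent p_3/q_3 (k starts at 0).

1102/91

Using pₖ = aₖpₖ₋₁ + pₖ₋₂, qₖ = aₖqₖ₋₁ + qₖ₋₂ (with p₋₁=1, p₋₂=0, q₋₁=0, q₋₂=1):
  k=0: a=12, p=12, q=1
  k=1: a=9, p=109, q=9
  k=2: a=9, p=993, q=82
  k=3: a=1, p=1102, q=91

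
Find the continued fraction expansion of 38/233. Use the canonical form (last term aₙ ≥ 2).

38 = 0·233 + 38
233 = 6·38 + 5
38 = 7·5 + 3
5 = 1·3 + 2
3 = 1·2 + 1
2 = 2·1 + 0  (stop)
So 38/233 = [0; 6, 7, 1, 1, 2].

[0; 6, 7, 1, 1, 2]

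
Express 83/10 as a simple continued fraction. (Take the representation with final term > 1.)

[8; 3, 3]

83 = 8×10 + 3
10 = 3×3 + 1
3 = 3×1 + 0  (stop)
So 83/10 = [8; 3, 3].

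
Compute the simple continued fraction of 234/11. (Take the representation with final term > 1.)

234 = 21·11 + 3
11 = 3·3 + 2
3 = 1·2 + 1
2 = 2·1 + 0  (stop)
So 234/11 = [21; 3, 1, 2].

[21; 3, 1, 2]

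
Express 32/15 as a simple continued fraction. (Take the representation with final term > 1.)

[2; 7, 2]

32 = 2·15 + 2
15 = 7·2 + 1
2 = 2·1 + 0  (stop)
So 32/15 = [2; 7, 2].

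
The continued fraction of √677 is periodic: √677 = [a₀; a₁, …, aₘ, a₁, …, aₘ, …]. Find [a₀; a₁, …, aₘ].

a₀ = ⌊√677⌋ = 26.
With m₀=0, d₀=1 and mₖ₊₁ = dₖaₖ − mₖ, dₖ₊₁ = (n − mₖ₊₁²)/dₖ, aₖ₊₁ = ⌊(a₀+mₖ₊₁)/dₖ₊₁⌋:
  k=1: m=26, d=1, a=52
d=1 and a=2a₀=52 at k=1, so the next step gives (m, d) = (26, 1) again — its k=1 value — and the period has length 1.

[26; 52]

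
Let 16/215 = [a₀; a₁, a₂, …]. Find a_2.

2

16 = 0·215 + 16   →  a_0 = 0
215 = 13·16 + 7   →  a_1 = 13
16 = 2·7 + 2   →  a_2 = 2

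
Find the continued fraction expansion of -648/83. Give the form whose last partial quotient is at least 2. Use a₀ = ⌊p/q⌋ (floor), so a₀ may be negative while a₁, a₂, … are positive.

[-8; 5, 5, 3]

-648 = -8·83 + 16
83 = 5·16 + 3
16 = 5·3 + 1
3 = 3·1 + 0  (stop)
So -648/83 = [-8; 5, 5, 3].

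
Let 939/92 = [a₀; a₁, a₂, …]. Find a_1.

4

939 = 10·92 + 19   →  a_0 = 10
92 = 4·19 + 16   →  a_1 = 4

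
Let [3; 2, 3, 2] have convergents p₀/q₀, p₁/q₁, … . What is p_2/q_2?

Using pₖ = aₖpₖ₋₁ + pₖ₋₂, qₖ = aₖqₖ₋₁ + qₖ₋₂ (with p₋₁=1, p₋₂=0, q₋₁=0, q₋₂=1):
  k=0: a=3, p=3, q=1
  k=1: a=2, p=7, q=2
  k=2: a=3, p=24, q=7

24/7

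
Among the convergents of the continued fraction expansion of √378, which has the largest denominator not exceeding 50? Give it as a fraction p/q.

√378 = [19; 2, 3, 1, 4, 1, 3, 2, 38, …] (period length 8).
Convergents:
  p_0/q_0 = 19/1
  p_1/q_1 = 39/2
  p_2/q_2 = 136/7
  p_3/q_3 = 175/9
  p_4/q_4 = 836/43
  p_5/q_5 = 1011/52
q_4 = 43 ≤ 50 < 52 = q_5, so the answer is 836/43.

836/43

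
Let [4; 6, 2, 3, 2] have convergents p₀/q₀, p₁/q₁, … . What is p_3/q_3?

187/45

Using pₖ = aₖpₖ₋₁ + pₖ₋₂, qₖ = aₖqₖ₋₁ + qₖ₋₂ (with p₋₁=1, p₋₂=0, q₋₁=0, q₋₂=1):
  k=0: a=4, p=4, q=1
  k=1: a=6, p=25, q=6
  k=2: a=2, p=54, q=13
  k=3: a=3, p=187, q=45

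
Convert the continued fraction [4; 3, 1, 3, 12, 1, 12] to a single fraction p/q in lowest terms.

Using pₖ = aₖpₖ₋₁ + pₖ₋₂ and qₖ = aₖqₖ₋₁ + qₖ₋₂:
  k=0: a=4, p=4, q=1
  k=1: a=3, p=13, q=3
  k=2: a=1, p=17, q=4
  k=3: a=3, p=64, q=15
  k=4: a=12, p=785, q=184
  k=5: a=1, p=849, q=199
  k=6: a=12, p=10973, q=2572

10973/2572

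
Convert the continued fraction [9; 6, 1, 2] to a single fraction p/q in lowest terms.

Using pₖ = aₖpₖ₋₁ + pₖ₋₂ and qₖ = aₖqₖ₋₁ + qₖ₋₂:
  k=0: a=9, p=9, q=1
  k=1: a=6, p=55, q=6
  k=2: a=1, p=64, q=7
  k=3: a=2, p=183, q=20

183/20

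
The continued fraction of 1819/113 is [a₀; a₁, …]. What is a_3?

1

1819 = 16·113 + 11   →  a_0 = 16
113 = 10·11 + 3   →  a_1 = 10
11 = 3·3 + 2   →  a_2 = 3
3 = 1·2 + 1   →  a_3 = 1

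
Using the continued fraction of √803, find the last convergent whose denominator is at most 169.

√803 = [28; 2, 1, 27, 1, 2, 56, …] (period length 6).
Convergents:
  p_0/q_0 = 28/1
  p_1/q_1 = 57/2
  p_2/q_2 = 85/3
  p_3/q_3 = 2352/83
  p_4/q_4 = 2437/86
  p_5/q_5 = 7226/255
q_4 = 86 ≤ 169 < 255 = q_5, so the answer is 2437/86.

2437/86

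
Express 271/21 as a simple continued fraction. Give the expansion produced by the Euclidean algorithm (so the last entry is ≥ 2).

[12; 1, 9, 2]

271 = 12×21 + 19
21 = 1×19 + 2
19 = 9×2 + 1
2 = 2×1 + 0  (stop)
So 271/21 = [12; 1, 9, 2].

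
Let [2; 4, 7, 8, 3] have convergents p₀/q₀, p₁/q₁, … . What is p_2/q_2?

Using pₖ = aₖpₖ₋₁ + pₖ₋₂, qₖ = aₖqₖ₋₁ + qₖ₋₂ (with p₋₁=1, p₋₂=0, q₋₁=0, q₋₂=1):
  k=0: a=2, p=2, q=1
  k=1: a=4, p=9, q=4
  k=2: a=7, p=65, q=29

65/29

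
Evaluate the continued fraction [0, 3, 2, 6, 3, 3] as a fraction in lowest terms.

136/471

Fold from the inside: start with 3/1.
  3 + 1/3 = 10/3
  6 + 3/10 = 63/10
  2 + 10/63 = 136/63
  3 + 63/136 = 471/136
  0 + 136/471 = 136/471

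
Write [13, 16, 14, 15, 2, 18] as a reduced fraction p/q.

Fold from the inside: start with 18/1.
  2 + 1/18 = 37/18
  15 + 18/37 = 573/37
  14 + 37/573 = 8059/573
  16 + 573/8059 = 129517/8059
  13 + 8059/129517 = 1691780/129517

1691780/129517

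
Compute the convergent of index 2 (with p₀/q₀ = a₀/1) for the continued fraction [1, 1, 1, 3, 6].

Using pₖ = aₖpₖ₋₁ + pₖ₋₂, qₖ = aₖqₖ₋₁ + qₖ₋₂ (with p₋₁=1, p₋₂=0, q₋₁=0, q₋₂=1):
  k=0: a=1, p=1, q=1
  k=1: a=1, p=2, q=1
  k=2: a=1, p=3, q=2

3/2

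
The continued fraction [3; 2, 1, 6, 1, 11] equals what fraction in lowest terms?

Using pₖ = aₖpₖ₋₁ + pₖ₋₂ and qₖ = aₖqₖ₋₁ + qₖ₋₂:
  k=0: a=3, p=3, q=1
  k=1: a=2, p=7, q=2
  k=2: a=1, p=10, q=3
  k=3: a=6, p=67, q=20
  k=4: a=1, p=77, q=23
  k=5: a=11, p=914, q=273

914/273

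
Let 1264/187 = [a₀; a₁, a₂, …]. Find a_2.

3

1264 = 6·187 + 142   →  a_0 = 6
187 = 1·142 + 45   →  a_1 = 1
142 = 3·45 + 7   →  a_2 = 3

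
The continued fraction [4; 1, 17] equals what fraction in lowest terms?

89/18

Fold from the inside: start with 17/1.
  1 + 1/17 = 18/17
  4 + 17/18 = 89/18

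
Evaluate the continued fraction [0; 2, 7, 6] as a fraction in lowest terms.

43/92

Fold from the inside: start with 6/1.
  7 + 1/6 = 43/6
  2 + 6/43 = 92/43
  0 + 43/92 = 43/92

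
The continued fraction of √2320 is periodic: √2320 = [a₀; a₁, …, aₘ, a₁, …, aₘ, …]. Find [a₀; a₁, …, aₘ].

a₀ = ⌊√2320⌋ = 48.
With m₀=0, d₀=1 and mₖ₊₁ = dₖaₖ − mₖ, dₖ₊₁ = (n − mₖ₊₁²)/dₖ, aₖ₊₁ = ⌊(a₀+mₖ₊₁)/dₖ₊₁⌋:
  k=1: m=48, d=16, a=6
  k=2: m=48, d=1, a=96
d=1 and a=2a₀=96 at k=2, so the next step gives (m, d) = (48, 16) again — its k=1 value — and the period has length 2.

[48; 6, 96]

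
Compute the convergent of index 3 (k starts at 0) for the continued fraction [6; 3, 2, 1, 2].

Using pₖ = aₖpₖ₋₁ + pₖ₋₂, qₖ = aₖqₖ₋₁ + qₖ₋₂ (with p₋₁=1, p₋₂=0, q₋₁=0, q₋₂=1):
  k=0: a=6, p=6, q=1
  k=1: a=3, p=19, q=3
  k=2: a=2, p=44, q=7
  k=3: a=1, p=63, q=10

63/10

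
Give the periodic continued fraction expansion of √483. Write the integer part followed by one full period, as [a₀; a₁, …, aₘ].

a₀ = ⌊√483⌋ = 21.
With m₀=0, d₀=1 and mₖ₊₁ = dₖaₖ − mₖ, dₖ₊₁ = (n − mₖ₊₁²)/dₖ, aₖ₊₁ = ⌊(a₀+mₖ₊₁)/dₖ₊₁⌋:
  k=1: m=21, d=42, a=1
  k=2: m=21, d=1, a=42
d=1 and a=2a₀=42 at k=2, so the next step gives (m, d) = (21, 42) again — its k=1 value — and the period has length 2.

[21; 1, 42]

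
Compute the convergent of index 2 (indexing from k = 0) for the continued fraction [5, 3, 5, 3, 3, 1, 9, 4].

85/16

Using pₖ = aₖpₖ₋₁ + pₖ₋₂, qₖ = aₖqₖ₋₁ + qₖ₋₂ (with p₋₁=1, p₋₂=0, q₋₁=0, q₋₂=1):
  k=0: a=5, p=5, q=1
  k=1: a=3, p=16, q=3
  k=2: a=5, p=85, q=16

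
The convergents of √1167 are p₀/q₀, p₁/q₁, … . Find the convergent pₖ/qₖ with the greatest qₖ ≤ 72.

√1167 = [34; 6, 5, 11, 5, 6, 68, …] (period length 6).
Convergents:
  p_0/q_0 = 34/1
  p_1/q_1 = 205/6
  p_2/q_2 = 1059/31
  p_3/q_3 = 11854/347
q_2 = 31 ≤ 72 < 347 = q_3, so the answer is 1059/31.

1059/31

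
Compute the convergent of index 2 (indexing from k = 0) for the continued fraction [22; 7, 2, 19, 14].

Using pₖ = aₖpₖ₋₁ + pₖ₋₂, qₖ = aₖqₖ₋₁ + qₖ₋₂ (with p₋₁=1, p₋₂=0, q₋₁=0, q₋₂=1):
  k=0: a=22, p=22, q=1
  k=1: a=7, p=155, q=7
  k=2: a=2, p=332, q=15

332/15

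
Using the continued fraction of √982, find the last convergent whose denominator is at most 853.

8837/282

√982 = [31; 2, 1, 30, 1, 2, 62, …] (period length 6).
Convergents:
  p_0/q_0 = 31/1
  p_1/q_1 = 63/2
  p_2/q_2 = 94/3
  p_3/q_3 = 2883/92
  p_4/q_4 = 2977/95
  p_5/q_5 = 8837/282
  p_6/q_6 = 550871/17579
q_5 = 282 ≤ 853 < 17579 = q_6, so the answer is 8837/282.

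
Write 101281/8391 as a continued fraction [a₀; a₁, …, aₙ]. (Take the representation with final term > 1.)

[12; 14, 4, 16, 9]

101281 = 12·8391 + 589
8391 = 14·589 + 145
589 = 4·145 + 9
145 = 16·9 + 1
9 = 9·1 + 0  (stop)
So 101281/8391 = [12; 14, 4, 16, 9].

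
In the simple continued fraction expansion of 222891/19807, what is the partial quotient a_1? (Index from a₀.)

222891 = 11·19807 + 5014   →  a_0 = 11
19807 = 3·5014 + 4765   →  a_1 = 3

3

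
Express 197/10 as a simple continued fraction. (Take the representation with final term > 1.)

[19; 1, 2, 3]

197 = 19·10 + 7
10 = 1·7 + 3
7 = 2·3 + 1
3 = 3·1 + 0  (stop)
So 197/10 = [19; 1, 2, 3].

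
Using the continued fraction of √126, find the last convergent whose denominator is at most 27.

101/9

√126 = [11; 4, 2, 4, 22, …] (period length 4).
Convergents:
  p_0/q_0 = 11/1
  p_1/q_1 = 45/4
  p_2/q_2 = 101/9
  p_3/q_3 = 449/40
q_2 = 9 ≤ 27 < 40 = q_3, so the answer is 101/9.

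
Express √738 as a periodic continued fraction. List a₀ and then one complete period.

a₀ = ⌊√738⌋ = 27.
With m₀=0, d₀=1 and mₖ₊₁ = dₖaₖ − mₖ, dₖ₊₁ = (n − mₖ₊₁²)/dₖ, aₖ₊₁ = ⌊(a₀+mₖ₊₁)/dₖ₊₁⌋:
  k=1: m=27, d=9, a=6
  k=2: m=27, d=1, a=54
d=1 and a=2a₀=54 at k=2, so the next step gives (m, d) = (27, 9) again — its k=1 value — and the period has length 2.

[27; 6, 54]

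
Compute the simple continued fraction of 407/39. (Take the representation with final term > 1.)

[10; 2, 3, 2, 2]

407 = 10×39 + 17
39 = 2×17 + 5
17 = 3×5 + 2
5 = 2×2 + 1
2 = 2×1 + 0  (stop)
So 407/39 = [10; 2, 3, 2, 2].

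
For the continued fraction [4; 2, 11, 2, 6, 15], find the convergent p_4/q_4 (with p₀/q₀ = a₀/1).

1393/311

Using pₖ = aₖpₖ₋₁ + pₖ₋₂, qₖ = aₖqₖ₋₁ + qₖ₋₂ (with p₋₁=1, p₋₂=0, q₋₁=0, q₋₂=1):
  k=0: a=4, p=4, q=1
  k=1: a=2, p=9, q=2
  k=2: a=11, p=103, q=23
  k=3: a=2, p=215, q=48
  k=4: a=6, p=1393, q=311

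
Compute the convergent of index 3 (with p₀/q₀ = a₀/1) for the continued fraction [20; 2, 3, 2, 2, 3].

327/16

Using pₖ = aₖpₖ₋₁ + pₖ₋₂, qₖ = aₖqₖ₋₁ + qₖ₋₂ (with p₋₁=1, p₋₂=0, q₋₁=0, q₋₂=1):
  k=0: a=20, p=20, q=1
  k=1: a=2, p=41, q=2
  k=2: a=3, p=143, q=7
  k=3: a=2, p=327, q=16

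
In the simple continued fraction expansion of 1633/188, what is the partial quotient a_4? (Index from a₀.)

2

1633 = 8·188 + 129   →  a_0 = 8
188 = 1·129 + 59   →  a_1 = 1
129 = 2·59 + 11   →  a_2 = 2
59 = 5·11 + 4   →  a_3 = 5
11 = 2·4 + 3   →  a_4 = 2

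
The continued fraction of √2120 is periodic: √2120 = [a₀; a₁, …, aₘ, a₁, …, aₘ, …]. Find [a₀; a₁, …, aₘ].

[46; 23, 92]

a₀ = ⌊√2120⌋ = 46.
With m₀=0, d₀=1 and mₖ₊₁ = dₖaₖ − mₖ, dₖ₊₁ = (n − mₖ₊₁²)/dₖ, aₖ₊₁ = ⌊(a₀+mₖ₊₁)/dₖ₊₁⌋:
  k=1: m=46, d=4, a=23
  k=2: m=46, d=1, a=92
d=1 and a=2a₀=92 at k=2, so the next step gives (m, d) = (46, 4) again — its k=1 value — and the period has length 2.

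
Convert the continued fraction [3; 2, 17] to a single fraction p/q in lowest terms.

122/35

Using pₖ = aₖpₖ₋₁ + pₖ₋₂ and qₖ = aₖqₖ₋₁ + qₖ₋₂:
  k=0: a=3, p=3, q=1
  k=1: a=2, p=7, q=2
  k=2: a=17, p=122, q=35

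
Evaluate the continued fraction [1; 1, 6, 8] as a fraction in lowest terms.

Fold from the inside: start with 8/1.
  6 + 1/8 = 49/8
  1 + 8/49 = 57/49
  1 + 49/57 = 106/57

106/57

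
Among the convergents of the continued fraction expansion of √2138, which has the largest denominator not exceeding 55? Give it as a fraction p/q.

√2138 = [46; 4, 5, 5, 4, 92, …] (period length 5).
Convergents:
  p_0/q_0 = 46/1
  p_1/q_1 = 185/4
  p_2/q_2 = 971/21
  p_3/q_3 = 5040/109
q_2 = 21 ≤ 55 < 109 = q_3, so the answer is 971/21.

971/21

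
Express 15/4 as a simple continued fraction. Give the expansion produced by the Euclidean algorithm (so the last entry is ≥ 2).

15 = 3*4 + 3
4 = 1*3 + 1
3 = 3*1 + 0  (stop)
So 15/4 = [3; 1, 3].

[3; 1, 3]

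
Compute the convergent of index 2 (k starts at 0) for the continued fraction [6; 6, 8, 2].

302/49

Using pₖ = aₖpₖ₋₁ + pₖ₋₂, qₖ = aₖqₖ₋₁ + qₖ₋₂ (with p₋₁=1, p₋₂=0, q₋₁=0, q₋₂=1):
  k=0: a=6, p=6, q=1
  k=1: a=6, p=37, q=6
  k=2: a=8, p=302, q=49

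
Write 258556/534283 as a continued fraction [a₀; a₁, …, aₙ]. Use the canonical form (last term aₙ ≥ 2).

258556 = 0×534283 + 258556
534283 = 2×258556 + 17171
258556 = 15×17171 + 991
17171 = 17×991 + 324
991 = 3×324 + 19
324 = 17×19 + 1
19 = 19×1 + 0  (stop)
So 258556/534283 = [0; 2, 15, 17, 3, 17, 19].

[0; 2, 15, 17, 3, 17, 19]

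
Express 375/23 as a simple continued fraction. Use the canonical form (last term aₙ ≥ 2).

375 = 16*23 + 7
23 = 3*7 + 2
7 = 3*2 + 1
2 = 2*1 + 0  (stop)
So 375/23 = [16; 3, 3, 2].

[16; 3, 3, 2]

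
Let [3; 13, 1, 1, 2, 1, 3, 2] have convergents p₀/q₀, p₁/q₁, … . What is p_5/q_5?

292/95

Using pₖ = aₖpₖ₋₁ + pₖ₋₂, qₖ = aₖqₖ₋₁ + qₖ₋₂ (with p₋₁=1, p₋₂=0, q₋₁=0, q₋₂=1):
  k=0: a=3, p=3, q=1
  k=1: a=13, p=40, q=13
  k=2: a=1, p=43, q=14
  k=3: a=1, p=83, q=27
  k=4: a=2, p=209, q=68
  k=5: a=1, p=292, q=95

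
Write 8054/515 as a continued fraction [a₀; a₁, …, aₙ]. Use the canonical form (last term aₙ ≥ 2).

8054 = 15*515 + 329
515 = 1*329 + 186
329 = 1*186 + 143
186 = 1*143 + 43
143 = 3*43 + 14
43 = 3*14 + 1
14 = 14*1 + 0  (stop)
So 8054/515 = [15; 1, 1, 1, 3, 3, 14].

[15; 1, 1, 1, 3, 3, 14]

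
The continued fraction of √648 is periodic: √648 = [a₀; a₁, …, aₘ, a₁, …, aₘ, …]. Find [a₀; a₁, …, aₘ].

a₀ = ⌊√648⌋ = 25.
With m₀=0, d₀=1 and mₖ₊₁ = dₖaₖ − mₖ, dₖ₊₁ = (n − mₖ₊₁²)/dₖ, aₖ₊₁ = ⌊(a₀+mₖ₊₁)/dₖ₊₁⌋:
  k=1: m=25, d=23, a=2
  k=2: m=21, d=9, a=5
  k=3: m=24, d=8, a=6
  k=4: m=24, d=9, a=5
  k=5: m=21, d=23, a=2
  k=6: m=25, d=1, a=50
d=1 and a=2a₀=50 at k=6, so the next step gives (m, d) = (25, 23) again — its k=1 value — and the period has length 6.

[25; 2, 5, 6, 5, 2, 50]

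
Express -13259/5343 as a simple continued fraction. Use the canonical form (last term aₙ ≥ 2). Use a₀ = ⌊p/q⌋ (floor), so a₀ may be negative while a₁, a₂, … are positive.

-13259 = -3·5343 + 2770
5343 = 1·2770 + 2573
2770 = 1·2573 + 197
2573 = 13·197 + 12
197 = 16·12 + 5
12 = 2·5 + 2
5 = 2·2 + 1
2 = 2·1 + 0  (stop)
So -13259/5343 = [-3; 1, 1, 13, 16, 2, 2, 2].

[-3; 1, 1, 13, 16, 2, 2, 2]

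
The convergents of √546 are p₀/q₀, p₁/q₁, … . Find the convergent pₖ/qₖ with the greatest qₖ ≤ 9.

187/8

√546 = [23; 2, 1, 2, 1, 2, 46, …] (period length 6).
Convergents:
  p_0/q_0 = 23/1
  p_1/q_1 = 47/2
  p_2/q_2 = 70/3
  p_3/q_3 = 187/8
  p_4/q_4 = 257/11
q_3 = 8 ≤ 9 < 11 = q_4, so the answer is 187/8.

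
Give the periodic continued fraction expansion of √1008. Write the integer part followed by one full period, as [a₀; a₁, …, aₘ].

[31; 1, 2, 1, 62]

a₀ = ⌊√1008⌋ = 31.
With m₀=0, d₀=1 and mₖ₊₁ = dₖaₖ − mₖ, dₖ₊₁ = (n − mₖ₊₁²)/dₖ, aₖ₊₁ = ⌊(a₀+mₖ₊₁)/dₖ₊₁⌋:
  k=1: m=31, d=47, a=1
  k=2: m=16, d=16, a=2
  k=3: m=16, d=47, a=1
  k=4: m=31, d=1, a=62
d=1 and a=2a₀=62 at k=4, so the next step gives (m, d) = (31, 47) again — its k=1 value — and the period has length 4.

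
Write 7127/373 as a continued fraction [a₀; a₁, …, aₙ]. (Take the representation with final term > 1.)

7127 = 19×373 + 40
373 = 9×40 + 13
40 = 3×13 + 1
13 = 13×1 + 0  (stop)
So 7127/373 = [19; 9, 3, 13].

[19; 9, 3, 13]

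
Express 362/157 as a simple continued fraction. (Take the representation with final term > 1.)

362 = 2×157 + 48
157 = 3×48 + 13
48 = 3×13 + 9
13 = 1×9 + 4
9 = 2×4 + 1
4 = 4×1 + 0  (stop)
So 362/157 = [2; 3, 3, 1, 2, 4].

[2; 3, 3, 1, 2, 4]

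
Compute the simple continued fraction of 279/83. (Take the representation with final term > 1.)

[3; 2, 1, 3, 3, 2]

279 = 3*83 + 30
83 = 2*30 + 23
30 = 1*23 + 7
23 = 3*7 + 2
7 = 3*2 + 1
2 = 2*1 + 0  (stop)
So 279/83 = [3; 2, 1, 3, 3, 2].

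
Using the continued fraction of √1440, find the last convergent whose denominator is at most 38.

721/19

√1440 = [37; 1, 17, 1, 74, …] (period length 4).
Convergents:
  p_0/q_0 = 37/1
  p_1/q_1 = 38/1
  p_2/q_2 = 683/18
  p_3/q_3 = 721/19
  p_4/q_4 = 54037/1424
q_3 = 19 ≤ 38 < 1424 = q_4, so the answer is 721/19.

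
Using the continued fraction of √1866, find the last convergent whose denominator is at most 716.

15551/360

√1866 = [43; 5, 14, 5, 86, …] (period length 4).
Convergents:
  p_0/q_0 = 43/1
  p_1/q_1 = 216/5
  p_2/q_2 = 3067/71
  p_3/q_3 = 15551/360
  p_4/q_4 = 1340453/31031
q_3 = 360 ≤ 716 < 31031 = q_4, so the answer is 15551/360.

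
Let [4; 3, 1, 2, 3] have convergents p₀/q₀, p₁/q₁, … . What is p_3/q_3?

47/11

Using pₖ = aₖpₖ₋₁ + pₖ₋₂, qₖ = aₖqₖ₋₁ + qₖ₋₂ (with p₋₁=1, p₋₂=0, q₋₁=0, q₋₂=1):
  k=0: a=4, p=4, q=1
  k=1: a=3, p=13, q=3
  k=2: a=1, p=17, q=4
  k=3: a=2, p=47, q=11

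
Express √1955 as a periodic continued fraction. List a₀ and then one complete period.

[44; 4, 1, 1, 1, 4, 88]

a₀ = ⌊√1955⌋ = 44.
With m₀=0, d₀=1 and mₖ₊₁ = dₖaₖ − mₖ, dₖ₊₁ = (n − mₖ₊₁²)/dₖ, aₖ₊₁ = ⌊(a₀+mₖ₊₁)/dₖ₊₁⌋:
  k=1: m=44, d=19, a=4
  k=2: m=32, d=49, a=1
  k=3: m=17, d=34, a=1
  k=4: m=17, d=49, a=1
  k=5: m=32, d=19, a=4
  k=6: m=44, d=1, a=88
d=1 and a=2a₀=88 at k=6, so the next step gives (m, d) = (44, 19) again — its k=1 value — and the period has length 6.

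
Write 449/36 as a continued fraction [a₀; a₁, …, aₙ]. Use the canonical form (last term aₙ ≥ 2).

449 = 12*36 + 17
36 = 2*17 + 2
17 = 8*2 + 1
2 = 2*1 + 0  (stop)
So 449/36 = [12; 2, 8, 2].

[12; 2, 8, 2]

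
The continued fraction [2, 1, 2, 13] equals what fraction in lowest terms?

Fold from the inside: start with 13/1.
  2 + 1/13 = 27/13
  1 + 13/27 = 40/27
  2 + 27/40 = 107/40

107/40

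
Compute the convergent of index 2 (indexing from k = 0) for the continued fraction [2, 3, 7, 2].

51/22

Using pₖ = aₖpₖ₋₁ + pₖ₋₂, qₖ = aₖqₖ₋₁ + qₖ₋₂ (with p₋₁=1, p₋₂=0, q₋₁=0, q₋₂=1):
  k=0: a=2, p=2, q=1
  k=1: a=3, p=7, q=3
  k=2: a=7, p=51, q=22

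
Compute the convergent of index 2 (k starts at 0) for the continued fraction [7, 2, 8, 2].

127/17

Using pₖ = aₖpₖ₋₁ + pₖ₋₂, qₖ = aₖqₖ₋₁ + qₖ₋₂ (with p₋₁=1, p₋₂=0, q₋₁=0, q₋₂=1):
  k=0: a=7, p=7, q=1
  k=1: a=2, p=15, q=2
  k=2: a=8, p=127, q=17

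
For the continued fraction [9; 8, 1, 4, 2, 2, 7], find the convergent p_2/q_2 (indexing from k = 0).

82/9

Using pₖ = aₖpₖ₋₁ + pₖ₋₂, qₖ = aₖqₖ₋₁ + qₖ₋₂ (with p₋₁=1, p₋₂=0, q₋₁=0, q₋₂=1):
  k=0: a=9, p=9, q=1
  k=1: a=8, p=73, q=8
  k=2: a=1, p=82, q=9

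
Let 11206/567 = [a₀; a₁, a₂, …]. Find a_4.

3

11206 = 19·567 + 433   →  a_0 = 19
567 = 1·433 + 134   →  a_1 = 1
433 = 3·134 + 31   →  a_2 = 3
134 = 4·31 + 10   →  a_3 = 4
31 = 3·10 + 1   →  a_4 = 3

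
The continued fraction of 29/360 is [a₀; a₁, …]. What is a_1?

12

29 = 0·360 + 29   →  a_0 = 0
360 = 12·29 + 12   →  a_1 = 12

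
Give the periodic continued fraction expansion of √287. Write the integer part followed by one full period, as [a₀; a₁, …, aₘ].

[16; 1, 15, 1, 32]

a₀ = ⌊√287⌋ = 16.
With m₀=0, d₀=1 and mₖ₊₁ = dₖaₖ − mₖ, dₖ₊₁ = (n − mₖ₊₁²)/dₖ, aₖ₊₁ = ⌊(a₀+mₖ₊₁)/dₖ₊₁⌋:
  k=1: m=16, d=31, a=1
  k=2: m=15, d=2, a=15
  k=3: m=15, d=31, a=1
  k=4: m=16, d=1, a=32
d=1 and a=2a₀=32 at k=4, so the next step gives (m, d) = (16, 31) again — its k=1 value — and the period has length 4.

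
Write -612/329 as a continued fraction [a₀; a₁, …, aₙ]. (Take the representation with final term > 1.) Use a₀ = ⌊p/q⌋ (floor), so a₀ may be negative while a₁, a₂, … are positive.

-612 = -2·329 + 46
329 = 7·46 + 7
46 = 6·7 + 4
7 = 1·4 + 3
4 = 1·3 + 1
3 = 3·1 + 0  (stop)
So -612/329 = [-2; 7, 6, 1, 1, 3].

[-2; 7, 6, 1, 1, 3]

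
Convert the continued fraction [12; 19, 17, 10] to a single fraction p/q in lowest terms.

39279/3259

Using pₖ = aₖpₖ₋₁ + pₖ₋₂ and qₖ = aₖqₖ₋₁ + qₖ₋₂:
  k=0: a=12, p=12, q=1
  k=1: a=19, p=229, q=19
  k=2: a=17, p=3905, q=324
  k=3: a=10, p=39279, q=3259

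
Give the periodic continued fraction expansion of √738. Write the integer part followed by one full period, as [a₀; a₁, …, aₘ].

a₀ = ⌊√738⌋ = 27.
With m₀=0, d₀=1 and mₖ₊₁ = dₖaₖ − mₖ, dₖ₊₁ = (n − mₖ₊₁²)/dₖ, aₖ₊₁ = ⌊(a₀+mₖ₊₁)/dₖ₊₁⌋:
  k=1: m=27, d=9, a=6
  k=2: m=27, d=1, a=54
d=1 and a=2a₀=54 at k=2, so the next step gives (m, d) = (27, 9) again — its k=1 value — and the period has length 2.

[27; 6, 54]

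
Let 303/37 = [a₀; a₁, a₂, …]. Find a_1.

303 = 8·37 + 7   →  a_0 = 8
37 = 5·7 + 2   →  a_1 = 5

5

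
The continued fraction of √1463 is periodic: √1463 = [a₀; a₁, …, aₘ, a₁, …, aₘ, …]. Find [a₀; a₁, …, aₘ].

a₀ = ⌊√1463⌋ = 38.

[38; 4, 76]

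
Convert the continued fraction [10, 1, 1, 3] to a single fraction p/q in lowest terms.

Using pₖ = aₖpₖ₋₁ + pₖ₋₂ and qₖ = aₖqₖ₋₁ + qₖ₋₂:
  k=0: a=10, p=10, q=1
  k=1: a=1, p=11, q=1
  k=2: a=1, p=21, q=2
  k=3: a=3, p=74, q=7

74/7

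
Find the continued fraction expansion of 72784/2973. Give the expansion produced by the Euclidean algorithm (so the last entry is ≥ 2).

72784 = 24×2973 + 1432
2973 = 2×1432 + 109
1432 = 13×109 + 15
109 = 7×15 + 4
15 = 3×4 + 3
4 = 1×3 + 1
3 = 3×1 + 0  (stop)
So 72784/2973 = [24; 2, 13, 7, 3, 1, 3].

[24; 2, 13, 7, 3, 1, 3]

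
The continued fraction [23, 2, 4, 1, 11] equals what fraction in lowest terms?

3049/130

Using pₖ = aₖpₖ₋₁ + pₖ₋₂ and qₖ = aₖqₖ₋₁ + qₖ₋₂:
  k=0: a=23, p=23, q=1
  k=1: a=2, p=47, q=2
  k=2: a=4, p=211, q=9
  k=3: a=1, p=258, q=11
  k=4: a=11, p=3049, q=130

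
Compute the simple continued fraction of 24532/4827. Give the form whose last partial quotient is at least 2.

[5; 12, 6, 3, 3, 6]

24532 = 5·4827 + 397
4827 = 12·397 + 63
397 = 6·63 + 19
63 = 3·19 + 6
19 = 3·6 + 1
6 = 6·1 + 0  (stop)
So 24532/4827 = [5; 12, 6, 3, 3, 6].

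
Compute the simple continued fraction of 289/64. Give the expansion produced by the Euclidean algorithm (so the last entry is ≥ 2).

289 = 4×64 + 33
64 = 1×33 + 31
33 = 1×31 + 2
31 = 15×2 + 1
2 = 2×1 + 0  (stop)
So 289/64 = [4; 1, 1, 15, 2].

[4; 1, 1, 15, 2]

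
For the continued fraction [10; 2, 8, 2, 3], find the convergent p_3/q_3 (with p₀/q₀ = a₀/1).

Using pₖ = aₖpₖ₋₁ + pₖ₋₂, qₖ = aₖqₖ₋₁ + qₖ₋₂ (with p₋₁=1, p₋₂=0, q₋₁=0, q₋₂=1):
  k=0: a=10, p=10, q=1
  k=1: a=2, p=21, q=2
  k=2: a=8, p=178, q=17
  k=3: a=2, p=377, q=36

377/36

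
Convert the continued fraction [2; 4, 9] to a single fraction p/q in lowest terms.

Using pₖ = aₖpₖ₋₁ + pₖ₋₂ and qₖ = aₖqₖ₋₁ + qₖ₋₂:
  k=0: a=2, p=2, q=1
  k=1: a=4, p=9, q=4
  k=2: a=9, p=83, q=37

83/37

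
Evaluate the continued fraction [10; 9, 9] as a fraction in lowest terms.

Fold from the inside: start with 9/1.
  9 + 1/9 = 82/9
  10 + 9/82 = 829/82

829/82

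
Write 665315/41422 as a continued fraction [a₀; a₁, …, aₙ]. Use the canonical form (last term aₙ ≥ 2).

665315 = 16×41422 + 2563
41422 = 16×2563 + 414
2563 = 6×414 + 79
414 = 5×79 + 19
79 = 4×19 + 3
19 = 6×3 + 1
3 = 3×1 + 0  (stop)
So 665315/41422 = [16; 16, 6, 5, 4, 6, 3].

[16; 16, 6, 5, 4, 6, 3]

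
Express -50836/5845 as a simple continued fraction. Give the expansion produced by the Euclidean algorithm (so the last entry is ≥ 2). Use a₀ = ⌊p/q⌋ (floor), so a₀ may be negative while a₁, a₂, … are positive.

-50836 = -9×5845 + 1769
5845 = 3×1769 + 538
1769 = 3×538 + 155
538 = 3×155 + 73
155 = 2×73 + 9
73 = 8×9 + 1
9 = 9×1 + 0  (stop)
So -50836/5845 = [-9; 3, 3, 3, 2, 8, 9].

[-9; 3, 3, 3, 2, 8, 9]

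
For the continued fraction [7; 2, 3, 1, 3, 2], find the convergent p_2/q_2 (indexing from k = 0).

52/7

Using pₖ = aₖpₖ₋₁ + pₖ₋₂, qₖ = aₖqₖ₋₁ + qₖ₋₂ (with p₋₁=1, p₋₂=0, q₋₁=0, q₋₂=1):
  k=0: a=7, p=7, q=1
  k=1: a=2, p=15, q=2
  k=2: a=3, p=52, q=7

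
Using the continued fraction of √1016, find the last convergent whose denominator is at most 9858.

130049/4080

√1016 = [31; 1, 6, 1, 62, …] (period length 4).
Convergents:
  p_0/q_0 = 31/1
  p_1/q_1 = 32/1
  p_2/q_2 = 223/7
  p_3/q_3 = 255/8
  p_4/q_4 = 16033/503
  p_5/q_5 = 16288/511
  p_6/q_6 = 113761/3569
  p_7/q_7 = 130049/4080
  p_8/q_8 = 8176799/256529
q_7 = 4080 ≤ 9858 < 256529 = q_8, so the answer is 130049/4080.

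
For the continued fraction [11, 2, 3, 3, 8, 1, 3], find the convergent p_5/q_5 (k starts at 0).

Using pₖ = aₖpₖ₋₁ + pₖ₋₂, qₖ = aₖqₖ₋₁ + qₖ₋₂ (with p₋₁=1, p₋₂=0, q₋₁=0, q₋₂=1):
  k=0: a=11, p=11, q=1
  k=1: a=2, p=23, q=2
  k=2: a=3, p=80, q=7
  k=3: a=3, p=263, q=23
  k=4: a=8, p=2184, q=191
  k=5: a=1, p=2447, q=214

2447/214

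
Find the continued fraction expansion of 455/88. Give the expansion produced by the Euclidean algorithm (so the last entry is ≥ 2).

[5; 5, 1, 6, 2]

455 = 5·88 + 15
88 = 5·15 + 13
15 = 1·13 + 2
13 = 6·2 + 1
2 = 2·1 + 0  (stop)
So 455/88 = [5; 5, 1, 6, 2].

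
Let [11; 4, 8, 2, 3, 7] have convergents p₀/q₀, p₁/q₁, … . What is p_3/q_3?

787/70

Using pₖ = aₖpₖ₋₁ + pₖ₋₂, qₖ = aₖqₖ₋₁ + qₖ₋₂ (with p₋₁=1, p₋₂=0, q₋₁=0, q₋₂=1):
  k=0: a=11, p=11, q=1
  k=1: a=4, p=45, q=4
  k=2: a=8, p=371, q=33
  k=3: a=2, p=787, q=70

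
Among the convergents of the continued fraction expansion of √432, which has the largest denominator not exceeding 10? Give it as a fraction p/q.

√432 = [20; 1, 3, 1, 1, 1, 3, 1, 40, …] (period length 8).
Convergents:
  p_0/q_0 = 20/1
  p_1/q_1 = 21/1
  p_2/q_2 = 83/4
  p_3/q_3 = 104/5
  p_4/q_4 = 187/9
  p_5/q_5 = 291/14
q_4 = 9 ≤ 10 < 14 = q_5, so the answer is 187/9.

187/9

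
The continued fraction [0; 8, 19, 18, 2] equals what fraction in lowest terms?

Fold from the inside: start with 2/1.
  18 + 1/2 = 37/2
  19 + 2/37 = 705/37
  8 + 37/705 = 5677/705
  0 + 705/5677 = 705/5677

705/5677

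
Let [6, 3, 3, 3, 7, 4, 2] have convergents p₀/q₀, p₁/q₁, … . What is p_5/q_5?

6284/997

Using pₖ = aₖpₖ₋₁ + pₖ₋₂, qₖ = aₖqₖ₋₁ + qₖ₋₂ (with p₋₁=1, p₋₂=0, q₋₁=0, q₋₂=1):
  k=0: a=6, p=6, q=1
  k=1: a=3, p=19, q=3
  k=2: a=3, p=63, q=10
  k=3: a=3, p=208, q=33
  k=4: a=7, p=1519, q=241
  k=5: a=4, p=6284, q=997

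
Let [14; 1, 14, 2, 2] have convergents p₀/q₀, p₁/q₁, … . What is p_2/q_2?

224/15

Using pₖ = aₖpₖ₋₁ + pₖ₋₂, qₖ = aₖqₖ₋₁ + qₖ₋₂ (with p₋₁=1, p₋₂=0, q₋₁=0, q₋₂=1):
  k=0: a=14, p=14, q=1
  k=1: a=1, p=15, q=1
  k=2: a=14, p=224, q=15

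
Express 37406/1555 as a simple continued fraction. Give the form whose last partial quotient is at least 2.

37406 = 24·1555 + 86
1555 = 18·86 + 7
86 = 12·7 + 2
7 = 3·2 + 1
2 = 2·1 + 0  (stop)
So 37406/1555 = [24; 18, 12, 3, 2].

[24; 18, 12, 3, 2]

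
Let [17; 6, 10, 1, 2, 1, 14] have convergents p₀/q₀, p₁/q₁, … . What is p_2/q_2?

Using pₖ = aₖpₖ₋₁ + pₖ₋₂, qₖ = aₖqₖ₋₁ + qₖ₋₂ (with p₋₁=1, p₋₂=0, q₋₁=0, q₋₂=1):
  k=0: a=17, p=17, q=1
  k=1: a=6, p=103, q=6
  k=2: a=10, p=1047, q=61

1047/61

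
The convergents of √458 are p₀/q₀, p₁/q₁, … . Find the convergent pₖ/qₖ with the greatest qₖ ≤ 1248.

√458 = [21; 2, 2, 42, …] (period length 3).
Convergents:
  p_0/q_0 = 21/1
  p_1/q_1 = 43/2
  p_2/q_2 = 107/5
  p_3/q_3 = 4537/212
  p_4/q_4 = 9181/429
  p_5/q_5 = 22899/1070
  p_6/q_6 = 970939/45369
q_5 = 1070 ≤ 1248 < 45369 = q_6, so the answer is 22899/1070.

22899/1070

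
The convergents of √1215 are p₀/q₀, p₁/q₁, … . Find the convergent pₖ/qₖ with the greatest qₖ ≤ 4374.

119071/3416

√1215 = [34; 1, 5, 1, 68, …] (period length 4).
Convergents:
  p_0/q_0 = 34/1
  p_1/q_1 = 35/1
  p_2/q_2 = 209/6
  p_3/q_3 = 244/7
  p_4/q_4 = 16801/482
  p_5/q_5 = 17045/489
  p_6/q_6 = 102026/2927
  p_7/q_7 = 119071/3416
  p_8/q_8 = 8198854/235215
q_7 = 3416 ≤ 4374 < 235215 = q_8, so the answer is 119071/3416.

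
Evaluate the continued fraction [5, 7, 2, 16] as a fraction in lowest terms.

1268/247

Using pₖ = aₖpₖ₋₁ + pₖ₋₂ and qₖ = aₖqₖ₋₁ + qₖ₋₂:
  k=0: a=5, p=5, q=1
  k=1: a=7, p=36, q=7
  k=2: a=2, p=77, q=15
  k=3: a=16, p=1268, q=247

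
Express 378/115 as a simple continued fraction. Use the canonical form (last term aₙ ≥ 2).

378 = 3·115 + 33
115 = 3·33 + 16
33 = 2·16 + 1
16 = 16·1 + 0  (stop)
So 378/115 = [3; 3, 2, 16].

[3; 3, 2, 16]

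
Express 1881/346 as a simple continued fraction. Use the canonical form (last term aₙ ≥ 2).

[5; 2, 3, 2, 3, 6]

1881 = 5×346 + 151
346 = 2×151 + 44
151 = 3×44 + 19
44 = 2×19 + 6
19 = 3×6 + 1
6 = 6×1 + 0  (stop)
So 1881/346 = [5; 2, 3, 2, 3, 6].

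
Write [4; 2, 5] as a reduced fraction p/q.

Fold from the inside: start with 5/1.
  2 + 1/5 = 11/5
  4 + 5/11 = 49/11

49/11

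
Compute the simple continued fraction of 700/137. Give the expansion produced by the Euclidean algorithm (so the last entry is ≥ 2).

700 = 5·137 + 15
137 = 9·15 + 2
15 = 7·2 + 1
2 = 2·1 + 0  (stop)
So 700/137 = [5; 9, 7, 2].

[5; 9, 7, 2]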